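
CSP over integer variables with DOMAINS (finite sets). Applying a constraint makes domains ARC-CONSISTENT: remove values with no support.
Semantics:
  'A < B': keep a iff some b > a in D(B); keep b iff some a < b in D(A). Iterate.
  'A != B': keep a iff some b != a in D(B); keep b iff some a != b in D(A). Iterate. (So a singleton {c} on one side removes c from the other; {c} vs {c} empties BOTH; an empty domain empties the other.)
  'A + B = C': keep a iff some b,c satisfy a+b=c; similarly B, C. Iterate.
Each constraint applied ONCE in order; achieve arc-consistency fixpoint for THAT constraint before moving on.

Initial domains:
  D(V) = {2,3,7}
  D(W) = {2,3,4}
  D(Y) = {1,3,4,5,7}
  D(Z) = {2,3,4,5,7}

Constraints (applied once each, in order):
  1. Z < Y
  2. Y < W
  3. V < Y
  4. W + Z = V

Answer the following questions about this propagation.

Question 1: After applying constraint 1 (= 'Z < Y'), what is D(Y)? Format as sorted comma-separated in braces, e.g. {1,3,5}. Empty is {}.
Answer: {3,4,5,7}

Derivation:
Constraint 1 (Z < Y) on D(Z)={2,3,4,5,7} D(Y)={1,3,4,5,7}: Z {2,3,4,5,7}->{2,3,4,5}; Y {1,3,4,5,7}->{3,4,5,7}
So after constraint 1: D(Y) = {3,4,5,7}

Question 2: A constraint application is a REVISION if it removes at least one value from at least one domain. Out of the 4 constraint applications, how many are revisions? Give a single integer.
Constraint 1 (Z < Y) on D(Z)={2,3,4,5,7} D(Y)={1,3,4,5,7}: Z {2,3,4,5,7}->{2,3,4,5}; Y {1,3,4,5,7}->{3,4,5,7} => REVISION
Constraint 2 (Y < W) on D(Y)={3,4,5,7} D(W)={2,3,4}: Y {3,4,5,7}->{3}; W {2,3,4}->{4} => REVISION
Constraint 3 (V < Y) on D(V)={2,3,7} D(Y)={3}: V {2,3,7}->{2} => REVISION
Constraint 4 (W + Z = V) on D(W)={4} D(Z)={2,3,4,5} D(V)={2}: W {4}->{}; Z {2,3,4,5}->{}; V {2}->{} => REVISION
Total revisions = 4

Answer: 4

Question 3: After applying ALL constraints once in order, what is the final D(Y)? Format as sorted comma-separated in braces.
Answer: {3}

Derivation:
Constraint 1 (Z < Y) on D(Z)={2,3,4,5,7} D(Y)={1,3,4,5,7}: Z {2,3,4,5,7}->{2,3,4,5}; Y {1,3,4,5,7}->{3,4,5,7}
Constraint 2 (Y < W) on D(Y)={3,4,5,7} D(W)={2,3,4}: Y {3,4,5,7}->{3}; W {2,3,4}->{4}
Constraint 3 (V < Y) on D(V)={2,3,7} D(Y)={3}: V {2,3,7}->{2}
Constraint 4 (W + Z = V) on D(W)={4} D(Z)={2,3,4,5} D(V)={2}: W {4}->{}; Z {2,3,4,5}->{}; V {2}->{}
So after all 4 constraints: D(Y) = {3}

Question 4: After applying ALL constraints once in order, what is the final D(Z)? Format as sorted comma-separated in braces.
Constraint 1 (Z < Y) on D(Z)={2,3,4,5,7} D(Y)={1,3,4,5,7}: Z {2,3,4,5,7}->{2,3,4,5}; Y {1,3,4,5,7}->{3,4,5,7}
Constraint 2 (Y < W) on D(Y)={3,4,5,7} D(W)={2,3,4}: Y {3,4,5,7}->{3}; W {2,3,4}->{4}
Constraint 3 (V < Y) on D(V)={2,3,7} D(Y)={3}: V {2,3,7}->{2}
Constraint 4 (W + Z = V) on D(W)={4} D(Z)={2,3,4,5} D(V)={2}: W {4}->{}; Z {2,3,4,5}->{}; V {2}->{}
So after all 4 constraints: D(Z) = {}

Answer: {}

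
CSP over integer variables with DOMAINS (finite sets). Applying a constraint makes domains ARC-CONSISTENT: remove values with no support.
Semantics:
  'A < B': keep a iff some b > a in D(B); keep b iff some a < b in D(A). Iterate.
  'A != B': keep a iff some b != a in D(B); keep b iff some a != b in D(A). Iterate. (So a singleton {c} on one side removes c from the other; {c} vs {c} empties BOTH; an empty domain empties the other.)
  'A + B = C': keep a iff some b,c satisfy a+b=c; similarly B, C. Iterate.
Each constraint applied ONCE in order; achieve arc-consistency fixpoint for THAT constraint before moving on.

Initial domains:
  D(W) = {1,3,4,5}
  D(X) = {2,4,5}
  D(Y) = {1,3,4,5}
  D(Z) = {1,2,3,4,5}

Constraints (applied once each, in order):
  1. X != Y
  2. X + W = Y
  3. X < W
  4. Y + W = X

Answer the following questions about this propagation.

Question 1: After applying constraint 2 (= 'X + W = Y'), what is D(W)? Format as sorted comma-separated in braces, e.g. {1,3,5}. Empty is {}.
Answer: {1,3}

Derivation:
Constraint 1 (X != Y) on D(X)={2,4,5} D(Y)={1,3,4,5}: no change
Constraint 2 (X + W = Y) on D(X)={2,4,5} D(W)={1,3,4,5} D(Y)={1,3,4,5}: X {2,4,5}->{2,4}; W {1,3,4,5}->{1,3}; Y {1,3,4,5}->{3,5}
So after constraint 2: D(W) = {1,3}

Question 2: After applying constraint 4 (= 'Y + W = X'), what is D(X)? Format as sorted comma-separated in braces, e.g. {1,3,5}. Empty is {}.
Constraint 1 (X != Y) on D(X)={2,4,5} D(Y)={1,3,4,5}: no change
Constraint 2 (X + W = Y) on D(X)={2,4,5} D(W)={1,3,4,5} D(Y)={1,3,4,5}: X {2,4,5}->{2,4}; W {1,3,4,5}->{1,3}; Y {1,3,4,5}->{3,5}
Constraint 3 (X < W) on D(X)={2,4} D(W)={1,3}: X {2,4}->{2}; W {1,3}->{3}
Constraint 4 (Y + W = X) on D(Y)={3,5} D(W)={3} D(X)={2}: Y {3,5}->{}; W {3}->{}; X {2}->{}
So after constraint 4: D(X) = {}

Answer: {}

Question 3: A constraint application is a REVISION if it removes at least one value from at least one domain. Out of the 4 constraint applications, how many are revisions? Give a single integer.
Constraint 1 (X != Y) on D(X)={2,4,5} D(Y)={1,3,4,5}: no change => not a revision
Constraint 2 (X + W = Y) on D(X)={2,4,5} D(W)={1,3,4,5} D(Y)={1,3,4,5}: X {2,4,5}->{2,4}; W {1,3,4,5}->{1,3}; Y {1,3,4,5}->{3,5} => REVISION
Constraint 3 (X < W) on D(X)={2,4} D(W)={1,3}: X {2,4}->{2}; W {1,3}->{3} => REVISION
Constraint 4 (Y + W = X) on D(Y)={3,5} D(W)={3} D(X)={2}: Y {3,5}->{}; W {3}->{}; X {2}->{} => REVISION
Total revisions = 3

Answer: 3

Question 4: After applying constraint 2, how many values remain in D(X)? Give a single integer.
Constraint 1 (X != Y) on D(X)={2,4,5} D(Y)={1,3,4,5}: no change
Constraint 2 (X + W = Y) on D(X)={2,4,5} D(W)={1,3,4,5} D(Y)={1,3,4,5}: X {2,4,5}->{2,4}; W {1,3,4,5}->{1,3}; Y {1,3,4,5}->{3,5}
So after constraint 2: D(X)={2,4}, size = 2

Answer: 2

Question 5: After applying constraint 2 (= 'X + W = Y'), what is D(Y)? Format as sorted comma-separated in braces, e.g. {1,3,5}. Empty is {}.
Constraint 1 (X != Y) on D(X)={2,4,5} D(Y)={1,3,4,5}: no change
Constraint 2 (X + W = Y) on D(X)={2,4,5} D(W)={1,3,4,5} D(Y)={1,3,4,5}: X {2,4,5}->{2,4}; W {1,3,4,5}->{1,3}; Y {1,3,4,5}->{3,5}
So after constraint 2: D(Y) = {3,5}

Answer: {3,5}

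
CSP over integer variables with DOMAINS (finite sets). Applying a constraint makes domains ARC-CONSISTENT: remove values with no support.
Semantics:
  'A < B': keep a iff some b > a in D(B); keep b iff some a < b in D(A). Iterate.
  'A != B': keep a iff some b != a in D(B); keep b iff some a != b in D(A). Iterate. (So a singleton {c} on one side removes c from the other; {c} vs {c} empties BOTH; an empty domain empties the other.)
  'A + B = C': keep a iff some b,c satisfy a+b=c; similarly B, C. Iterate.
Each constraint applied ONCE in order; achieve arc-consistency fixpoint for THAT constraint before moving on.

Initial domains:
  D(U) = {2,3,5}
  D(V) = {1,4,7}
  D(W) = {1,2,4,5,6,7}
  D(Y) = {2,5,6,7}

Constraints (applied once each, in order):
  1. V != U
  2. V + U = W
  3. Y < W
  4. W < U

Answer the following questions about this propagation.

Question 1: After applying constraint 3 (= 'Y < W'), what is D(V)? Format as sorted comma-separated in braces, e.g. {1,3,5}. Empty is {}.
Constraint 1 (V != U) on D(V)={1,4,7} D(U)={2,3,5}: no change
Constraint 2 (V + U = W) on D(V)={1,4,7} D(U)={2,3,5} D(W)={1,2,4,5,6,7}: V {1,4,7}->{1,4}; W {1,2,4,5,6,7}->{4,6,7}
Constraint 3 (Y < W) on D(Y)={2,5,6,7} D(W)={4,6,7}: Y {2,5,6,7}->{2,5,6}
So after constraint 3: D(V) = {1,4}

Answer: {1,4}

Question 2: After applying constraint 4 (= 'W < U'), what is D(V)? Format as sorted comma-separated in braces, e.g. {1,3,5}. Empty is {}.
Answer: {1,4}

Derivation:
Constraint 1 (V != U) on D(V)={1,4,7} D(U)={2,3,5}: no change
Constraint 2 (V + U = W) on D(V)={1,4,7} D(U)={2,3,5} D(W)={1,2,4,5,6,7}: V {1,4,7}->{1,4}; W {1,2,4,5,6,7}->{4,6,7}
Constraint 3 (Y < W) on D(Y)={2,5,6,7} D(W)={4,6,7}: Y {2,5,6,7}->{2,5,6}
Constraint 4 (W < U) on D(W)={4,6,7} D(U)={2,3,5}: W {4,6,7}->{4}; U {2,3,5}->{5}
So after constraint 4: D(V) = {1,4}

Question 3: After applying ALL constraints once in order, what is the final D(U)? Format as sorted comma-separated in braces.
Answer: {5}

Derivation:
Constraint 1 (V != U) on D(V)={1,4,7} D(U)={2,3,5}: no change
Constraint 2 (V + U = W) on D(V)={1,4,7} D(U)={2,3,5} D(W)={1,2,4,5,6,7}: V {1,4,7}->{1,4}; W {1,2,4,5,6,7}->{4,6,7}
Constraint 3 (Y < W) on D(Y)={2,5,6,7} D(W)={4,6,7}: Y {2,5,6,7}->{2,5,6}
Constraint 4 (W < U) on D(W)={4,6,7} D(U)={2,3,5}: W {4,6,7}->{4}; U {2,3,5}->{5}
So after all 4 constraints: D(U) = {5}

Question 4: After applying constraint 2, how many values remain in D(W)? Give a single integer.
Constraint 1 (V != U) on D(V)={1,4,7} D(U)={2,3,5}: no change
Constraint 2 (V + U = W) on D(V)={1,4,7} D(U)={2,3,5} D(W)={1,2,4,5,6,7}: V {1,4,7}->{1,4}; W {1,2,4,5,6,7}->{4,6,7}
So after constraint 2: D(W)={4,6,7}, size = 3

Answer: 3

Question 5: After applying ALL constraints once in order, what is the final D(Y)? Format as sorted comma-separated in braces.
Answer: {2,5,6}

Derivation:
Constraint 1 (V != U) on D(V)={1,4,7} D(U)={2,3,5}: no change
Constraint 2 (V + U = W) on D(V)={1,4,7} D(U)={2,3,5} D(W)={1,2,4,5,6,7}: V {1,4,7}->{1,4}; W {1,2,4,5,6,7}->{4,6,7}
Constraint 3 (Y < W) on D(Y)={2,5,6,7} D(W)={4,6,7}: Y {2,5,6,7}->{2,5,6}
Constraint 4 (W < U) on D(W)={4,6,7} D(U)={2,3,5}: W {4,6,7}->{4}; U {2,3,5}->{5}
So after all 4 constraints: D(Y) = {2,5,6}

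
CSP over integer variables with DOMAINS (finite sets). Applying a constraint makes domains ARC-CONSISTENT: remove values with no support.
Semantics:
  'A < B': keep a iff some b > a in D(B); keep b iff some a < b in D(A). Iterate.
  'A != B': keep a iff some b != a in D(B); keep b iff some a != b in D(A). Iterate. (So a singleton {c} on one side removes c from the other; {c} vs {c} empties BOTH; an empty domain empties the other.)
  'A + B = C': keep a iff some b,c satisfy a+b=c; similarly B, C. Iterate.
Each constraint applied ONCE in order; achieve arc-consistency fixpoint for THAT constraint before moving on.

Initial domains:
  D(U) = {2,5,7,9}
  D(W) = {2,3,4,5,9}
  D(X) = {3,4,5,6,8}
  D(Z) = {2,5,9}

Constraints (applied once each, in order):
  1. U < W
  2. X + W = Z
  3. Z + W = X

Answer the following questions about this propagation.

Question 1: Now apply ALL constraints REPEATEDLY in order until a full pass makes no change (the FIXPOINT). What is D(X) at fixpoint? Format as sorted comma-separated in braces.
pass 0 (initial): D(X)={3,4,5,6,8}
pass 1: U {2,5,7,9}->{2,5,7}; W {2,3,4,5,9}->{}; X {3,4,5,6,8}->{}; Z {2,5,9}->{}
pass 2: U {2,5,7}->{}
pass 3: no change
Fixpoint after 3 passes: D(X) = {}

Answer: {}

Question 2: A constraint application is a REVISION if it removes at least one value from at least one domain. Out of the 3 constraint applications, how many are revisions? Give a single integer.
Constraint 1 (U < W) on D(U)={2,5,7,9} D(W)={2,3,4,5,9}: U {2,5,7,9}->{2,5,7}; W {2,3,4,5,9}->{3,4,5,9} => REVISION
Constraint 2 (X + W = Z) on D(X)={3,4,5,6,8} D(W)={3,4,5,9} D(Z)={2,5,9}: X {3,4,5,6,8}->{4,5,6}; W {3,4,5,9}->{3,4,5}; Z {2,5,9}->{9} => REVISION
Constraint 3 (Z + W = X) on D(Z)={9} D(W)={3,4,5} D(X)={4,5,6}: Z {9}->{}; W {3,4,5}->{}; X {4,5,6}->{} => REVISION
Total revisions = 3

Answer: 3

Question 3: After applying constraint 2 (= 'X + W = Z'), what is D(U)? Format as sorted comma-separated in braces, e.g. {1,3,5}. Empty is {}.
Answer: {2,5,7}

Derivation:
Constraint 1 (U < W) on D(U)={2,5,7,9} D(W)={2,3,4,5,9}: U {2,5,7,9}->{2,5,7}; W {2,3,4,5,9}->{3,4,5,9}
Constraint 2 (X + W = Z) on D(X)={3,4,5,6,8} D(W)={3,4,5,9} D(Z)={2,5,9}: X {3,4,5,6,8}->{4,5,6}; W {3,4,5,9}->{3,4,5}; Z {2,5,9}->{9}
So after constraint 2: D(U) = {2,5,7}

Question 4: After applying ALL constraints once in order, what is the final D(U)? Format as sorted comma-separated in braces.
Constraint 1 (U < W) on D(U)={2,5,7,9} D(W)={2,3,4,5,9}: U {2,5,7,9}->{2,5,7}; W {2,3,4,5,9}->{3,4,5,9}
Constraint 2 (X + W = Z) on D(X)={3,4,5,6,8} D(W)={3,4,5,9} D(Z)={2,5,9}: X {3,4,5,6,8}->{4,5,6}; W {3,4,5,9}->{3,4,5}; Z {2,5,9}->{9}
Constraint 3 (Z + W = X) on D(Z)={9} D(W)={3,4,5} D(X)={4,5,6}: Z {9}->{}; W {3,4,5}->{}; X {4,5,6}->{}
So after all 3 constraints: D(U) = {2,5,7}

Answer: {2,5,7}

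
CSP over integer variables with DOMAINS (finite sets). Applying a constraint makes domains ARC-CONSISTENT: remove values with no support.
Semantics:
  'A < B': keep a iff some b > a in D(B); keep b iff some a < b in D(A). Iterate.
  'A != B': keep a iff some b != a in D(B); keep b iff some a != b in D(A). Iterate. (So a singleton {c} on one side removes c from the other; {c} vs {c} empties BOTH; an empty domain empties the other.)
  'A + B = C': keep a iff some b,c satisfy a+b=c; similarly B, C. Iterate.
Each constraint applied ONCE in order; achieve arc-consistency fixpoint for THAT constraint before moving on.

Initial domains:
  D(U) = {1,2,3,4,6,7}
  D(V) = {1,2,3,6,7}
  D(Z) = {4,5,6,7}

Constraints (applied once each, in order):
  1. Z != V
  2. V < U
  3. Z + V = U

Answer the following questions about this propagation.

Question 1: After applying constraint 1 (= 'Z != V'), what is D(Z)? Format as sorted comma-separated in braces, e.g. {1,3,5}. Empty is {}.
Answer: {4,5,6,7}

Derivation:
Constraint 1 (Z != V) on D(Z)={4,5,6,7} D(V)={1,2,3,6,7}: no change
So after constraint 1: D(Z) = {4,5,6,7}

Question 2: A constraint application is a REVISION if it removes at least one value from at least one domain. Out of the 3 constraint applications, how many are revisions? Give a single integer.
Answer: 2

Derivation:
Constraint 1 (Z != V) on D(Z)={4,5,6,7} D(V)={1,2,3,6,7}: no change => not a revision
Constraint 2 (V < U) on D(V)={1,2,3,6,7} D(U)={1,2,3,4,6,7}: V {1,2,3,6,7}->{1,2,3,6}; U {1,2,3,4,6,7}->{2,3,4,6,7} => REVISION
Constraint 3 (Z + V = U) on D(Z)={4,5,6,7} D(V)={1,2,3,6} D(U)={2,3,4,6,7}: Z {4,5,6,7}->{4,5,6}; V {1,2,3,6}->{1,2,3}; U {2,3,4,6,7}->{6,7} => REVISION
Total revisions = 2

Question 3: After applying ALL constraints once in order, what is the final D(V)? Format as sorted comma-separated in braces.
Answer: {1,2,3}

Derivation:
Constraint 1 (Z != V) on D(Z)={4,5,6,7} D(V)={1,2,3,6,7}: no change
Constraint 2 (V < U) on D(V)={1,2,3,6,7} D(U)={1,2,3,4,6,7}: V {1,2,3,6,7}->{1,2,3,6}; U {1,2,3,4,6,7}->{2,3,4,6,7}
Constraint 3 (Z + V = U) on D(Z)={4,5,6,7} D(V)={1,2,3,6} D(U)={2,3,4,6,7}: Z {4,5,6,7}->{4,5,6}; V {1,2,3,6}->{1,2,3}; U {2,3,4,6,7}->{6,7}
So after all 3 constraints: D(V) = {1,2,3}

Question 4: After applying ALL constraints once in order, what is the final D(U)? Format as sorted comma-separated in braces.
Answer: {6,7}

Derivation:
Constraint 1 (Z != V) on D(Z)={4,5,6,7} D(V)={1,2,3,6,7}: no change
Constraint 2 (V < U) on D(V)={1,2,3,6,7} D(U)={1,2,3,4,6,7}: V {1,2,3,6,7}->{1,2,3,6}; U {1,2,3,4,6,7}->{2,3,4,6,7}
Constraint 3 (Z + V = U) on D(Z)={4,5,6,7} D(V)={1,2,3,6} D(U)={2,3,4,6,7}: Z {4,5,6,7}->{4,5,6}; V {1,2,3,6}->{1,2,3}; U {2,3,4,6,7}->{6,7}
So after all 3 constraints: D(U) = {6,7}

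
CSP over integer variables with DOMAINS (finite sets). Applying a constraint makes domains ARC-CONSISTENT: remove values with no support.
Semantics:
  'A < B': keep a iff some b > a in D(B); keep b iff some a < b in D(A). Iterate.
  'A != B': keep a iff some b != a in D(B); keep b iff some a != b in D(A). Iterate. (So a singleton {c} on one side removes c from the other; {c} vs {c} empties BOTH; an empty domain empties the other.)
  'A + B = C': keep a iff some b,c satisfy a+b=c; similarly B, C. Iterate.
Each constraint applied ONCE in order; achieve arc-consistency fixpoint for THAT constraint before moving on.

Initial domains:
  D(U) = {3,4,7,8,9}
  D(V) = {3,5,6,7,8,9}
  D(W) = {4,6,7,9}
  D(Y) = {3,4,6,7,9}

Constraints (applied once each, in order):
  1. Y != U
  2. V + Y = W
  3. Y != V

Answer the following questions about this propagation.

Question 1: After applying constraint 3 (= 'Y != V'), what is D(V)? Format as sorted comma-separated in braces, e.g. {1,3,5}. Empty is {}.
Answer: {3,5,6}

Derivation:
Constraint 1 (Y != U) on D(Y)={3,4,6,7,9} D(U)={3,4,7,8,9}: no change
Constraint 2 (V + Y = W) on D(V)={3,5,6,7,8,9} D(Y)={3,4,6,7,9} D(W)={4,6,7,9}: V {3,5,6,7,8,9}->{3,5,6}; Y {3,4,6,7,9}->{3,4,6}; W {4,6,7,9}->{6,7,9}
Constraint 3 (Y != V) on D(Y)={3,4,6} D(V)={3,5,6}: no change
So after constraint 3: D(V) = {3,5,6}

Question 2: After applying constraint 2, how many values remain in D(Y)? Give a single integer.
Constraint 1 (Y != U) on D(Y)={3,4,6,7,9} D(U)={3,4,7,8,9}: no change
Constraint 2 (V + Y = W) on D(V)={3,5,6,7,8,9} D(Y)={3,4,6,7,9} D(W)={4,6,7,9}: V {3,5,6,7,8,9}->{3,5,6}; Y {3,4,6,7,9}->{3,4,6}; W {4,6,7,9}->{6,7,9}
So after constraint 2: D(Y)={3,4,6}, size = 3

Answer: 3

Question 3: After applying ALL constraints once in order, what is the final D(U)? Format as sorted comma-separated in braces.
Answer: {3,4,7,8,9}

Derivation:
Constraint 1 (Y != U) on D(Y)={3,4,6,7,9} D(U)={3,4,7,8,9}: no change
Constraint 2 (V + Y = W) on D(V)={3,5,6,7,8,9} D(Y)={3,4,6,7,9} D(W)={4,6,7,9}: V {3,5,6,7,8,9}->{3,5,6}; Y {3,4,6,7,9}->{3,4,6}; W {4,6,7,9}->{6,7,9}
Constraint 3 (Y != V) on D(Y)={3,4,6} D(V)={3,5,6}: no change
So after all 3 constraints: D(U) = {3,4,7,8,9}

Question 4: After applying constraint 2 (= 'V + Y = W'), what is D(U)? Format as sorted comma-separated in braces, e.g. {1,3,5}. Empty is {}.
Constraint 1 (Y != U) on D(Y)={3,4,6,7,9} D(U)={3,4,7,8,9}: no change
Constraint 2 (V + Y = W) on D(V)={3,5,6,7,8,9} D(Y)={3,4,6,7,9} D(W)={4,6,7,9}: V {3,5,6,7,8,9}->{3,5,6}; Y {3,4,6,7,9}->{3,4,6}; W {4,6,7,9}->{6,7,9}
So after constraint 2: D(U) = {3,4,7,8,9}

Answer: {3,4,7,8,9}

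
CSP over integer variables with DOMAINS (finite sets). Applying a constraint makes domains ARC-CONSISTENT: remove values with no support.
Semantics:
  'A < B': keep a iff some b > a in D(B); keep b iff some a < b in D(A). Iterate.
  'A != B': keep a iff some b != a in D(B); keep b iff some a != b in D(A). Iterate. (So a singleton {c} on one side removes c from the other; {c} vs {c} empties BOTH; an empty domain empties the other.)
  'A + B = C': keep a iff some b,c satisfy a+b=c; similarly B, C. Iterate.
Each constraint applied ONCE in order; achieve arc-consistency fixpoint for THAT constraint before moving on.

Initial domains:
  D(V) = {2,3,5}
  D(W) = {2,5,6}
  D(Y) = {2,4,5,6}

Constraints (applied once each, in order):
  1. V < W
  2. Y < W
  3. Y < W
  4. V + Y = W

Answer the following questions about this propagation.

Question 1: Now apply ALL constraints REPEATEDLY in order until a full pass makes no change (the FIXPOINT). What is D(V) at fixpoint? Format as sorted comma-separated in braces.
pass 0 (initial): D(V)={2,3,5}
pass 1: V {2,3,5}->{2,3}; W {2,5,6}->{5,6}; Y {2,4,5,6}->{2,4}
pass 2: no change
Fixpoint after 2 passes: D(V) = {2,3}

Answer: {2,3}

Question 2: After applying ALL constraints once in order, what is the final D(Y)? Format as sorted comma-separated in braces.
Answer: {2,4}

Derivation:
Constraint 1 (V < W) on D(V)={2,3,5} D(W)={2,5,6}: W {2,5,6}->{5,6}
Constraint 2 (Y < W) on D(Y)={2,4,5,6} D(W)={5,6}: Y {2,4,5,6}->{2,4,5}
Constraint 3 (Y < W) on D(Y)={2,4,5} D(W)={5,6}: no change
Constraint 4 (V + Y = W) on D(V)={2,3,5} D(Y)={2,4,5} D(W)={5,6}: V {2,3,5}->{2,3}; Y {2,4,5}->{2,4}
So after all 4 constraints: D(Y) = {2,4}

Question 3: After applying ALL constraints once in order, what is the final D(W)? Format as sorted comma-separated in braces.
Answer: {5,6}

Derivation:
Constraint 1 (V < W) on D(V)={2,3,5} D(W)={2,5,6}: W {2,5,6}->{5,6}
Constraint 2 (Y < W) on D(Y)={2,4,5,6} D(W)={5,6}: Y {2,4,5,6}->{2,4,5}
Constraint 3 (Y < W) on D(Y)={2,4,5} D(W)={5,6}: no change
Constraint 4 (V + Y = W) on D(V)={2,3,5} D(Y)={2,4,5} D(W)={5,6}: V {2,3,5}->{2,3}; Y {2,4,5}->{2,4}
So after all 4 constraints: D(W) = {5,6}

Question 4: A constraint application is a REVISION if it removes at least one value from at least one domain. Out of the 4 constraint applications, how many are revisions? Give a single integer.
Constraint 1 (V < W) on D(V)={2,3,5} D(W)={2,5,6}: W {2,5,6}->{5,6} => REVISION
Constraint 2 (Y < W) on D(Y)={2,4,5,6} D(W)={5,6}: Y {2,4,5,6}->{2,4,5} => REVISION
Constraint 3 (Y < W) on D(Y)={2,4,5} D(W)={5,6}: no change => not a revision
Constraint 4 (V + Y = W) on D(V)={2,3,5} D(Y)={2,4,5} D(W)={5,6}: V {2,3,5}->{2,3}; Y {2,4,5}->{2,4} => REVISION
Total revisions = 3

Answer: 3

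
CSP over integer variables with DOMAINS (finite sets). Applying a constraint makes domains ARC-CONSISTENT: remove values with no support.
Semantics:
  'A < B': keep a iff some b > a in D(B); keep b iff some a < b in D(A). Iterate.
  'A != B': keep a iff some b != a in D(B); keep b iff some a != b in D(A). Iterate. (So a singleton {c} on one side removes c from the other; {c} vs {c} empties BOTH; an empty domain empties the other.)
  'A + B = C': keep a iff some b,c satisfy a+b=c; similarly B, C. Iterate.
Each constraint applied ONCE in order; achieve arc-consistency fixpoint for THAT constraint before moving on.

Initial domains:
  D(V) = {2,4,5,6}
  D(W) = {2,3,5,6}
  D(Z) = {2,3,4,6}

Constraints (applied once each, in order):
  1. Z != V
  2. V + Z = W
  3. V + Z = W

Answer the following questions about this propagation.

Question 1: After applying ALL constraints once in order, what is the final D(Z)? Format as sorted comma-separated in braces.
Constraint 1 (Z != V) on D(Z)={2,3,4,6} D(V)={2,4,5,6}: no change
Constraint 2 (V + Z = W) on D(V)={2,4,5,6} D(Z)={2,3,4,6} D(W)={2,3,5,6}: V {2,4,5,6}->{2,4}; Z {2,3,4,6}->{2,3,4}; W {2,3,5,6}->{5,6}
Constraint 3 (V + Z = W) on D(V)={2,4} D(Z)={2,3,4} D(W)={5,6}: no change
So after all 3 constraints: D(Z) = {2,3,4}

Answer: {2,3,4}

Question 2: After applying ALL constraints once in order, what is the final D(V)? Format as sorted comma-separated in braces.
Constraint 1 (Z != V) on D(Z)={2,3,4,6} D(V)={2,4,5,6}: no change
Constraint 2 (V + Z = W) on D(V)={2,4,5,6} D(Z)={2,3,4,6} D(W)={2,3,5,6}: V {2,4,5,6}->{2,4}; Z {2,3,4,6}->{2,3,4}; W {2,3,5,6}->{5,6}
Constraint 3 (V + Z = W) on D(V)={2,4} D(Z)={2,3,4} D(W)={5,6}: no change
So after all 3 constraints: D(V) = {2,4}

Answer: {2,4}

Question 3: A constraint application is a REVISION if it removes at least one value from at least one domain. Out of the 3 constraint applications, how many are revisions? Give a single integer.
Answer: 1

Derivation:
Constraint 1 (Z != V) on D(Z)={2,3,4,6} D(V)={2,4,5,6}: no change => not a revision
Constraint 2 (V + Z = W) on D(V)={2,4,5,6} D(Z)={2,3,4,6} D(W)={2,3,5,6}: V {2,4,5,6}->{2,4}; Z {2,3,4,6}->{2,3,4}; W {2,3,5,6}->{5,6} => REVISION
Constraint 3 (V + Z = W) on D(V)={2,4} D(Z)={2,3,4} D(W)={5,6}: no change => not a revision
Total revisions = 1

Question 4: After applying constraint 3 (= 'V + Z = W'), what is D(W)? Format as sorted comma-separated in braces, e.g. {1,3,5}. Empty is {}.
Constraint 1 (Z != V) on D(Z)={2,3,4,6} D(V)={2,4,5,6}: no change
Constraint 2 (V + Z = W) on D(V)={2,4,5,6} D(Z)={2,3,4,6} D(W)={2,3,5,6}: V {2,4,5,6}->{2,4}; Z {2,3,4,6}->{2,3,4}; W {2,3,5,6}->{5,6}
Constraint 3 (V + Z = W) on D(V)={2,4} D(Z)={2,3,4} D(W)={5,6}: no change
So after constraint 3: D(W) = {5,6}

Answer: {5,6}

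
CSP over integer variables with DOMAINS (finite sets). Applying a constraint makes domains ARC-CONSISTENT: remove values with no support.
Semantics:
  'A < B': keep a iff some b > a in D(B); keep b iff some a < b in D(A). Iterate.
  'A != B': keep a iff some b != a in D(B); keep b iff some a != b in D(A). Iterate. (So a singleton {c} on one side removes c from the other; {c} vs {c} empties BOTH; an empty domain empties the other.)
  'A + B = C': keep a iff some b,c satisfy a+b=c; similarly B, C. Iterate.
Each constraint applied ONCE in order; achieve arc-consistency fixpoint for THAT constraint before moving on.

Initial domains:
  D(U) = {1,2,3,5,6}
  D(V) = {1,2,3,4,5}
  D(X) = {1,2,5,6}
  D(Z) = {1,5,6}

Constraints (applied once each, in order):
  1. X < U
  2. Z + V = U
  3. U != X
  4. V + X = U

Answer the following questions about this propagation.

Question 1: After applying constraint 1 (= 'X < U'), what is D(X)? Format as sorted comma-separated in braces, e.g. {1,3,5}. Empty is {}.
Answer: {1,2,5}

Derivation:
Constraint 1 (X < U) on D(X)={1,2,5,6} D(U)={1,2,3,5,6}: X {1,2,5,6}->{1,2,5}; U {1,2,3,5,6}->{2,3,5,6}
So after constraint 1: D(X) = {1,2,5}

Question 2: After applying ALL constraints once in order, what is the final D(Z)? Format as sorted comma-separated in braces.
Answer: {1,5}

Derivation:
Constraint 1 (X < U) on D(X)={1,2,5,6} D(U)={1,2,3,5,6}: X {1,2,5,6}->{1,2,5}; U {1,2,3,5,6}->{2,3,5,6}
Constraint 2 (Z + V = U) on D(Z)={1,5,6} D(V)={1,2,3,4,5} D(U)={2,3,5,6}: Z {1,5,6}->{1,5}; V {1,2,3,4,5}->{1,2,4,5}
Constraint 3 (U != X) on D(U)={2,3,5,6} D(X)={1,2,5}: no change
Constraint 4 (V + X = U) on D(V)={1,2,4,5} D(X)={1,2,5} D(U)={2,3,5,6}: no change
So after all 4 constraints: D(Z) = {1,5}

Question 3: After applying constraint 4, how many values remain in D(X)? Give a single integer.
Answer: 3

Derivation:
Constraint 1 (X < U) on D(X)={1,2,5,6} D(U)={1,2,3,5,6}: X {1,2,5,6}->{1,2,5}; U {1,2,3,5,6}->{2,3,5,6}
Constraint 2 (Z + V = U) on D(Z)={1,5,6} D(V)={1,2,3,4,5} D(U)={2,3,5,6}: Z {1,5,6}->{1,5}; V {1,2,3,4,5}->{1,2,4,5}
Constraint 3 (U != X) on D(U)={2,3,5,6} D(X)={1,2,5}: no change
Constraint 4 (V + X = U) on D(V)={1,2,4,5} D(X)={1,2,5} D(U)={2,3,5,6}: no change
So after constraint 4: D(X)={1,2,5}, size = 3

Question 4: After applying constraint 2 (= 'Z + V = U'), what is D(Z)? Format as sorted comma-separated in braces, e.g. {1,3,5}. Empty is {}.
Answer: {1,5}

Derivation:
Constraint 1 (X < U) on D(X)={1,2,5,6} D(U)={1,2,3,5,6}: X {1,2,5,6}->{1,2,5}; U {1,2,3,5,6}->{2,3,5,6}
Constraint 2 (Z + V = U) on D(Z)={1,5,6} D(V)={1,2,3,4,5} D(U)={2,3,5,6}: Z {1,5,6}->{1,5}; V {1,2,3,4,5}->{1,2,4,5}
So after constraint 2: D(Z) = {1,5}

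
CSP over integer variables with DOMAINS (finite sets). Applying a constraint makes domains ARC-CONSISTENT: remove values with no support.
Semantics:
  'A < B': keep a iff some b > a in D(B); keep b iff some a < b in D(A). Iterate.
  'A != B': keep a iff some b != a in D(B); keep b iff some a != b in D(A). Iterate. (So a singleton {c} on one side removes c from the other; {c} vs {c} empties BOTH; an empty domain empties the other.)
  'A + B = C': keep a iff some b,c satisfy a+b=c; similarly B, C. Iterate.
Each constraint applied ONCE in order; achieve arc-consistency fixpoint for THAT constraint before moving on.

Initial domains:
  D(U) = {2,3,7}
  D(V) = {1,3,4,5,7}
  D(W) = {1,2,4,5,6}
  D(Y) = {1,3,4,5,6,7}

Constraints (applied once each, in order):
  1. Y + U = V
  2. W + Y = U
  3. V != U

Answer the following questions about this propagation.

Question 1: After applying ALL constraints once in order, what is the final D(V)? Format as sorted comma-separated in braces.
Constraint 1 (Y + U = V) on D(Y)={1,3,4,5,6,7} D(U)={2,3,7} D(V)={1,3,4,5,7}: Y {1,3,4,5,6,7}->{1,3,4,5}; U {2,3,7}->{2,3}; V {1,3,4,5,7}->{3,4,5,7}
Constraint 2 (W + Y = U) on D(W)={1,2,4,5,6} D(Y)={1,3,4,5} D(U)={2,3}: W {1,2,4,5,6}->{1,2}; Y {1,3,4,5}->{1}
Constraint 3 (V != U) on D(V)={3,4,5,7} D(U)={2,3}: no change
So after all 3 constraints: D(V) = {3,4,5,7}

Answer: {3,4,5,7}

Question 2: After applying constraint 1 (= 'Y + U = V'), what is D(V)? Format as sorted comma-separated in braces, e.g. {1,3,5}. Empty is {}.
Answer: {3,4,5,7}

Derivation:
Constraint 1 (Y + U = V) on D(Y)={1,3,4,5,6,7} D(U)={2,3,7} D(V)={1,3,4,5,7}: Y {1,3,4,5,6,7}->{1,3,4,5}; U {2,3,7}->{2,3}; V {1,3,4,5,7}->{3,4,5,7}
So after constraint 1: D(V) = {3,4,5,7}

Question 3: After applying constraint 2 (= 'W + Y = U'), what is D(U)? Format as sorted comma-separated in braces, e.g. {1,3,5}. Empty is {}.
Constraint 1 (Y + U = V) on D(Y)={1,3,4,5,6,7} D(U)={2,3,7} D(V)={1,3,4,5,7}: Y {1,3,4,5,6,7}->{1,3,4,5}; U {2,3,7}->{2,3}; V {1,3,4,5,7}->{3,4,5,7}
Constraint 2 (W + Y = U) on D(W)={1,2,4,5,6} D(Y)={1,3,4,5} D(U)={2,3}: W {1,2,4,5,6}->{1,2}; Y {1,3,4,5}->{1}
So after constraint 2: D(U) = {2,3}

Answer: {2,3}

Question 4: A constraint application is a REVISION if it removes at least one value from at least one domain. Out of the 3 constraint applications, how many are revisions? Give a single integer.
Constraint 1 (Y + U = V) on D(Y)={1,3,4,5,6,7} D(U)={2,3,7} D(V)={1,3,4,5,7}: Y {1,3,4,5,6,7}->{1,3,4,5}; U {2,3,7}->{2,3}; V {1,3,4,5,7}->{3,4,5,7} => REVISION
Constraint 2 (W + Y = U) on D(W)={1,2,4,5,6} D(Y)={1,3,4,5} D(U)={2,3}: W {1,2,4,5,6}->{1,2}; Y {1,3,4,5}->{1} => REVISION
Constraint 3 (V != U) on D(V)={3,4,5,7} D(U)={2,3}: no change => not a revision
Total revisions = 2

Answer: 2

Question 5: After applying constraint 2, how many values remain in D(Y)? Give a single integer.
Constraint 1 (Y + U = V) on D(Y)={1,3,4,5,6,7} D(U)={2,3,7} D(V)={1,3,4,5,7}: Y {1,3,4,5,6,7}->{1,3,4,5}; U {2,3,7}->{2,3}; V {1,3,4,5,7}->{3,4,5,7}
Constraint 2 (W + Y = U) on D(W)={1,2,4,5,6} D(Y)={1,3,4,5} D(U)={2,3}: W {1,2,4,5,6}->{1,2}; Y {1,3,4,5}->{1}
So after constraint 2: D(Y)={1}, size = 1

Answer: 1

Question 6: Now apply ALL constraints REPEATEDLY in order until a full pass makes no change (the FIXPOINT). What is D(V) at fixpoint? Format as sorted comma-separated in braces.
pass 0 (initial): D(V)={1,3,4,5,7}
pass 1: U {2,3,7}->{2,3}; V {1,3,4,5,7}->{3,4,5,7}; W {1,2,4,5,6}->{1,2}; Y {1,3,4,5,6,7}->{1}
pass 2: V {3,4,5,7}->{3,4}
pass 3: no change
Fixpoint after 3 passes: D(V) = {3,4}

Answer: {3,4}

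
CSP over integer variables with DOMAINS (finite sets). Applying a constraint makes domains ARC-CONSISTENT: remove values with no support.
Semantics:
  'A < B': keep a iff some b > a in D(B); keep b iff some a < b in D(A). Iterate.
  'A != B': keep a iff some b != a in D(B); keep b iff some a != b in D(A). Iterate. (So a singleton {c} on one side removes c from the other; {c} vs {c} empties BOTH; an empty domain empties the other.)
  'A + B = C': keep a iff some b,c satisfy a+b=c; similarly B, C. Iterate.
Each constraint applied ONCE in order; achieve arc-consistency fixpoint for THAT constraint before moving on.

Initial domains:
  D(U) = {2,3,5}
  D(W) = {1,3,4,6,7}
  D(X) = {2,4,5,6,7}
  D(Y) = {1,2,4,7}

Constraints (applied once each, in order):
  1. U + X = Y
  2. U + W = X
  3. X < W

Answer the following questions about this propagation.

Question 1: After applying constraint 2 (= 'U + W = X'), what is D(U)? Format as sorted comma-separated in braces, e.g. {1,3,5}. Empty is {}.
Constraint 1 (U + X = Y) on D(U)={2,3,5} D(X)={2,4,5,6,7} D(Y)={1,2,4,7}: X {2,4,5,6,7}->{2,4,5}; Y {1,2,4,7}->{4,7}
Constraint 2 (U + W = X) on D(U)={2,3,5} D(W)={1,3,4,6,7} D(X)={2,4,5}: U {2,3,5}->{2,3}; W {1,3,4,6,7}->{1,3}; X {2,4,5}->{4,5}
So after constraint 2: D(U) = {2,3}

Answer: {2,3}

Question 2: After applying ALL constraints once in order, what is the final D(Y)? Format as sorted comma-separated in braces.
Answer: {4,7}

Derivation:
Constraint 1 (U + X = Y) on D(U)={2,3,5} D(X)={2,4,5,6,7} D(Y)={1,2,4,7}: X {2,4,5,6,7}->{2,4,5}; Y {1,2,4,7}->{4,7}
Constraint 2 (U + W = X) on D(U)={2,3,5} D(W)={1,3,4,6,7} D(X)={2,4,5}: U {2,3,5}->{2,3}; W {1,3,4,6,7}->{1,3}; X {2,4,5}->{4,5}
Constraint 3 (X < W) on D(X)={4,5} D(W)={1,3}: X {4,5}->{}; W {1,3}->{}
So after all 3 constraints: D(Y) = {4,7}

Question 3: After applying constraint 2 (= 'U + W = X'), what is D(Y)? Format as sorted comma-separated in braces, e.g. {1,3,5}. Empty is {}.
Constraint 1 (U + X = Y) on D(U)={2,3,5} D(X)={2,4,5,6,7} D(Y)={1,2,4,7}: X {2,4,5,6,7}->{2,4,5}; Y {1,2,4,7}->{4,7}
Constraint 2 (U + W = X) on D(U)={2,3,5} D(W)={1,3,4,6,7} D(X)={2,4,5}: U {2,3,5}->{2,3}; W {1,3,4,6,7}->{1,3}; X {2,4,5}->{4,5}
So after constraint 2: D(Y) = {4,7}

Answer: {4,7}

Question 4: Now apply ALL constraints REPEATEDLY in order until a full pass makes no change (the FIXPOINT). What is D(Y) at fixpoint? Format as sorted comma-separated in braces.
pass 0 (initial): D(Y)={1,2,4,7}
pass 1: U {2,3,5}->{2,3}; W {1,3,4,6,7}->{}; X {2,4,5,6,7}->{}; Y {1,2,4,7}->{4,7}
pass 2: U {2,3}->{}; Y {4,7}->{}
pass 3: no change
Fixpoint after 3 passes: D(Y) = {}

Answer: {}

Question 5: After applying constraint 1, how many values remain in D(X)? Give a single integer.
Answer: 3

Derivation:
Constraint 1 (U + X = Y) on D(U)={2,3,5} D(X)={2,4,5,6,7} D(Y)={1,2,4,7}: X {2,4,5,6,7}->{2,4,5}; Y {1,2,4,7}->{4,7}
So after constraint 1: D(X)={2,4,5}, size = 3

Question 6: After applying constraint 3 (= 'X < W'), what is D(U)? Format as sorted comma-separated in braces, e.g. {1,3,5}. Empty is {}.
Constraint 1 (U + X = Y) on D(U)={2,3,5} D(X)={2,4,5,6,7} D(Y)={1,2,4,7}: X {2,4,5,6,7}->{2,4,5}; Y {1,2,4,7}->{4,7}
Constraint 2 (U + W = X) on D(U)={2,3,5} D(W)={1,3,4,6,7} D(X)={2,4,5}: U {2,3,5}->{2,3}; W {1,3,4,6,7}->{1,3}; X {2,4,5}->{4,5}
Constraint 3 (X < W) on D(X)={4,5} D(W)={1,3}: X {4,5}->{}; W {1,3}->{}
So after constraint 3: D(U) = {2,3}

Answer: {2,3}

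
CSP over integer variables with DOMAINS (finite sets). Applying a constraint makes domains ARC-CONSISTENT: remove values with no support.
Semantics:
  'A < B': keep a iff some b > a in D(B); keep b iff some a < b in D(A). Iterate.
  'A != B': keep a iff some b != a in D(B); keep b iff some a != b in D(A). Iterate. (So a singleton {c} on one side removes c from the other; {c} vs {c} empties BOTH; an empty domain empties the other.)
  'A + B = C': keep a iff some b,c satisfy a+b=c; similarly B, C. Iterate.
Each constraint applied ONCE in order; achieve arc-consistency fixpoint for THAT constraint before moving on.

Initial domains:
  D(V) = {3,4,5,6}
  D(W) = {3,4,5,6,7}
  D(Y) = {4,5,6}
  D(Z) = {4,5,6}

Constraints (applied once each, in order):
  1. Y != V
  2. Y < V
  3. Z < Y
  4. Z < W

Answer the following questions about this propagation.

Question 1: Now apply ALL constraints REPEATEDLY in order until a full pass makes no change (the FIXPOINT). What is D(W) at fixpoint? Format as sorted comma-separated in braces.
Answer: {5,6,7}

Derivation:
pass 0 (initial): D(W)={3,4,5,6,7}
pass 1: V {3,4,5,6}->{5,6}; W {3,4,5,6,7}->{5,6,7}; Y {4,5,6}->{5}; Z {4,5,6}->{4}
pass 2: V {5,6}->{6}
pass 3: no change
Fixpoint after 3 passes: D(W) = {5,6,7}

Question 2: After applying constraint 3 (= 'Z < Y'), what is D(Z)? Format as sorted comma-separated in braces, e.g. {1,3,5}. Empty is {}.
Constraint 1 (Y != V) on D(Y)={4,5,6} D(V)={3,4,5,6}: no change
Constraint 2 (Y < V) on D(Y)={4,5,6} D(V)={3,4,5,6}: Y {4,5,6}->{4,5}; V {3,4,5,6}->{5,6}
Constraint 3 (Z < Y) on D(Z)={4,5,6} D(Y)={4,5}: Z {4,5,6}->{4}; Y {4,5}->{5}
So after constraint 3: D(Z) = {4}

Answer: {4}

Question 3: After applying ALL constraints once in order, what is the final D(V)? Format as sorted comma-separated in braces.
Answer: {5,6}

Derivation:
Constraint 1 (Y != V) on D(Y)={4,5,6} D(V)={3,4,5,6}: no change
Constraint 2 (Y < V) on D(Y)={4,5,6} D(V)={3,4,5,6}: Y {4,5,6}->{4,5}; V {3,4,5,6}->{5,6}
Constraint 3 (Z < Y) on D(Z)={4,5,6} D(Y)={4,5}: Z {4,5,6}->{4}; Y {4,5}->{5}
Constraint 4 (Z < W) on D(Z)={4} D(W)={3,4,5,6,7}: W {3,4,5,6,7}->{5,6,7}
So after all 4 constraints: D(V) = {5,6}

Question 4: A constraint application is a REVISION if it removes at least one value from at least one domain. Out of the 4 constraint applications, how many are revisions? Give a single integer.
Answer: 3

Derivation:
Constraint 1 (Y != V) on D(Y)={4,5,6} D(V)={3,4,5,6}: no change => not a revision
Constraint 2 (Y < V) on D(Y)={4,5,6} D(V)={3,4,5,6}: Y {4,5,6}->{4,5}; V {3,4,5,6}->{5,6} => REVISION
Constraint 3 (Z < Y) on D(Z)={4,5,6} D(Y)={4,5}: Z {4,5,6}->{4}; Y {4,5}->{5} => REVISION
Constraint 4 (Z < W) on D(Z)={4} D(W)={3,4,5,6,7}: W {3,4,5,6,7}->{5,6,7} => REVISION
Total revisions = 3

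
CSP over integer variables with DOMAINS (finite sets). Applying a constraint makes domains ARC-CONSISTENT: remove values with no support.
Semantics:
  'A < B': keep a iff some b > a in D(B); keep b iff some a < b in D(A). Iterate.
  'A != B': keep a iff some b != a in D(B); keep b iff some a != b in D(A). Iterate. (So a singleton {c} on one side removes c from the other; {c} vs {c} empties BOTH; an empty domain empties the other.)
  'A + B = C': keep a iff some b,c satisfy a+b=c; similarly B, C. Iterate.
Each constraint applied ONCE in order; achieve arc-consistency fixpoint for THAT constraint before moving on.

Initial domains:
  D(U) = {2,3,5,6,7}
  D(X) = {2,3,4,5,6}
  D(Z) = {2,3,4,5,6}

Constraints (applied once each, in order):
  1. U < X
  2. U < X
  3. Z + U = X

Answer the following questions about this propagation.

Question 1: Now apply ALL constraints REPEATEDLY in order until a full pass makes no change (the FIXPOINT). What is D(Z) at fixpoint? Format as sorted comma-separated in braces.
pass 0 (initial): D(Z)={2,3,4,5,6}
pass 1: U {2,3,5,6,7}->{2,3}; X {2,3,4,5,6}->{4,5,6}; Z {2,3,4,5,6}->{2,3,4}
pass 2: no change
Fixpoint after 2 passes: D(Z) = {2,3,4}

Answer: {2,3,4}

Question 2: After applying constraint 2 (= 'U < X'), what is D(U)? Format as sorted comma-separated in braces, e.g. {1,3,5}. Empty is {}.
Answer: {2,3,5}

Derivation:
Constraint 1 (U < X) on D(U)={2,3,5,6,7} D(X)={2,3,4,5,6}: U {2,3,5,6,7}->{2,3,5}; X {2,3,4,5,6}->{3,4,5,6}
Constraint 2 (U < X) on D(U)={2,3,5} D(X)={3,4,5,6}: no change
So after constraint 2: D(U) = {2,3,5}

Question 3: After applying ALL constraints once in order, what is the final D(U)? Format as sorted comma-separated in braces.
Answer: {2,3}

Derivation:
Constraint 1 (U < X) on D(U)={2,3,5,6,7} D(X)={2,3,4,5,6}: U {2,3,5,6,7}->{2,3,5}; X {2,3,4,5,6}->{3,4,5,6}
Constraint 2 (U < X) on D(U)={2,3,5} D(X)={3,4,5,6}: no change
Constraint 3 (Z + U = X) on D(Z)={2,3,4,5,6} D(U)={2,3,5} D(X)={3,4,5,6}: Z {2,3,4,5,6}->{2,3,4}; U {2,3,5}->{2,3}; X {3,4,5,6}->{4,5,6}
So after all 3 constraints: D(U) = {2,3}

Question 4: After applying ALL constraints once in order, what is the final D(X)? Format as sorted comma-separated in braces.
Answer: {4,5,6}

Derivation:
Constraint 1 (U < X) on D(U)={2,3,5,6,7} D(X)={2,3,4,5,6}: U {2,3,5,6,7}->{2,3,5}; X {2,3,4,5,6}->{3,4,5,6}
Constraint 2 (U < X) on D(U)={2,3,5} D(X)={3,4,5,6}: no change
Constraint 3 (Z + U = X) on D(Z)={2,3,4,5,6} D(U)={2,3,5} D(X)={3,4,5,6}: Z {2,3,4,5,6}->{2,3,4}; U {2,3,5}->{2,3}; X {3,4,5,6}->{4,5,6}
So after all 3 constraints: D(X) = {4,5,6}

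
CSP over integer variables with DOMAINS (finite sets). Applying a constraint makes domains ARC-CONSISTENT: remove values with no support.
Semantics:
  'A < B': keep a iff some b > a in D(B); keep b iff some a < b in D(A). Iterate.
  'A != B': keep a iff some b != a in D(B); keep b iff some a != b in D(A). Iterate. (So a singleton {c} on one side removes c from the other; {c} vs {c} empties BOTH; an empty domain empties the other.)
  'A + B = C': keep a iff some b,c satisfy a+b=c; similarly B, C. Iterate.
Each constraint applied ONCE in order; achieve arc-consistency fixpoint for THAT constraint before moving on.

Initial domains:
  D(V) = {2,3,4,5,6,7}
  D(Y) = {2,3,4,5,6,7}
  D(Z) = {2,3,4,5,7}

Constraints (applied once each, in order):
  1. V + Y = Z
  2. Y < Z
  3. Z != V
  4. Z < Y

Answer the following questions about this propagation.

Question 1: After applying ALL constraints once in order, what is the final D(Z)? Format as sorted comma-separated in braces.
Constraint 1 (V + Y = Z) on D(V)={2,3,4,5,6,7} D(Y)={2,3,4,5,6,7} D(Z)={2,3,4,5,7}: V {2,3,4,5,6,7}->{2,3,4,5}; Y {2,3,4,5,6,7}->{2,3,4,5}; Z {2,3,4,5,7}->{4,5,7}
Constraint 2 (Y < Z) on D(Y)={2,3,4,5} D(Z)={4,5,7}: no change
Constraint 3 (Z != V) on D(Z)={4,5,7} D(V)={2,3,4,5}: no change
Constraint 4 (Z < Y) on D(Z)={4,5,7} D(Y)={2,3,4,5}: Z {4,5,7}->{4}; Y {2,3,4,5}->{5}
So after all 4 constraints: D(Z) = {4}

Answer: {4}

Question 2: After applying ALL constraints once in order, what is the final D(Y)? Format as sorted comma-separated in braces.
Answer: {5}

Derivation:
Constraint 1 (V + Y = Z) on D(V)={2,3,4,5,6,7} D(Y)={2,3,4,5,6,7} D(Z)={2,3,4,5,7}: V {2,3,4,5,6,7}->{2,3,4,5}; Y {2,3,4,5,6,7}->{2,3,4,5}; Z {2,3,4,5,7}->{4,5,7}
Constraint 2 (Y < Z) on D(Y)={2,3,4,5} D(Z)={4,5,7}: no change
Constraint 3 (Z != V) on D(Z)={4,5,7} D(V)={2,3,4,5}: no change
Constraint 4 (Z < Y) on D(Z)={4,5,7} D(Y)={2,3,4,5}: Z {4,5,7}->{4}; Y {2,3,4,5}->{5}
So after all 4 constraints: D(Y) = {5}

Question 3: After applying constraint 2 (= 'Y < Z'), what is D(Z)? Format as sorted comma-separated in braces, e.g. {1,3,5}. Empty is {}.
Constraint 1 (V + Y = Z) on D(V)={2,3,4,5,6,7} D(Y)={2,3,4,5,6,7} D(Z)={2,3,4,5,7}: V {2,3,4,5,6,7}->{2,3,4,5}; Y {2,3,4,5,6,7}->{2,3,4,5}; Z {2,3,4,5,7}->{4,5,7}
Constraint 2 (Y < Z) on D(Y)={2,3,4,5} D(Z)={4,5,7}: no change
So after constraint 2: D(Z) = {4,5,7}

Answer: {4,5,7}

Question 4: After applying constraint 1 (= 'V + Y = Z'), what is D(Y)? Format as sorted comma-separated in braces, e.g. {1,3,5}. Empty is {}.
Answer: {2,3,4,5}

Derivation:
Constraint 1 (V + Y = Z) on D(V)={2,3,4,5,6,7} D(Y)={2,3,4,5,6,7} D(Z)={2,3,4,5,7}: V {2,3,4,5,6,7}->{2,3,4,5}; Y {2,3,4,5,6,7}->{2,3,4,5}; Z {2,3,4,5,7}->{4,5,7}
So after constraint 1: D(Y) = {2,3,4,5}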